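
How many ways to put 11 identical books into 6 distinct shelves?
C(11+6-1, 6-1) = C(16, 5) = 4368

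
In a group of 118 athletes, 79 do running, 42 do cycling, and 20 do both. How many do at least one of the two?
|A∪B| = |A| + |B| - |A∩B| = 79 + 42 - 20 = 101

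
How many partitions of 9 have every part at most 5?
Let r_j(i) = number of partitions of i into parts ≤ j, for i = 0..9. r_1(i) = 1 for all i; r_j(i) = r_{j-1}(i) + r_j(i-j). Rows j = 2..5: ≤2: 1 1 2 2 3 3 4 4 5 5; ≤3: 1 1 2 3 4 5 7 8 10 12; ≤4: 1 1 2 3 5 6 9 11 15 18; ≤5: 1 1 2 3 5 7 10 13 18 23. r_5(9) = 23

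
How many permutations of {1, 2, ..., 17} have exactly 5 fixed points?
Choose the 5 fixed points C(17,5) = 6188, derange the rest: !12 = Σ_{j=0}^{12} (-1)^j·12!/j! = 479001600 - 479001600 + 239500800 - 79833600 + 19958400 - 3991680 + 665280 - 95040 + 11880 - 1320 + 132 - 12 + 1 = 176214841. Product = 6188 × 176214841 = 1090417436108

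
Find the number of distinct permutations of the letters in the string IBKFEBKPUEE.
11! / (2! × 1! × 1! × 3! × 1! × 2! × 1!) = 1663200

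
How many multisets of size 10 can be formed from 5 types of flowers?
C(10+5-1, 5-1) = C(14, 4) = 1001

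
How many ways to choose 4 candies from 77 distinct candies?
C(77,4) = 77!/(4!×73!) = 1353275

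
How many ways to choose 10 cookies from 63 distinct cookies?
C(63,10) = 63!/(10!×53!) = 127805525001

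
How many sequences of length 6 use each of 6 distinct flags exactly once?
6! = 720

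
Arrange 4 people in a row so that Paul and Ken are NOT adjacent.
Total - adjacent = 4! - (4-1)!×2 = 24 - 12 = 12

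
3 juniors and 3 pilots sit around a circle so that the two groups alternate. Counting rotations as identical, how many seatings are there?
Fix one of the juniors: (3-1)! ways for the remaining juniors, × 3! ways for the pilots = 2 × 6 = 12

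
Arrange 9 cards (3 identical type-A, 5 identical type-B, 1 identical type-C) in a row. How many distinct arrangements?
9! / (3! × 5! × 1!) = 504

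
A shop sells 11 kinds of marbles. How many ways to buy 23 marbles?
C(23+11-1, 11-1) = C(33, 10) = 92561040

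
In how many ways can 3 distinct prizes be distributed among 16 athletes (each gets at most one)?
P(16,3) = 16!/(16-3)! = 3360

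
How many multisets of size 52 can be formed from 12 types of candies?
C(52+12-1, 12-1) = C(63, 11) = 615790256823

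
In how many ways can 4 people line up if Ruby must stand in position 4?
Fix one position: (4-1)! = 6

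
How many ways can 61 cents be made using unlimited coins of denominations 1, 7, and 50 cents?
Coefficient of x^61 in 1/(1-x^1) · 1/(1-x^7) · 1/(1-x^50). Case on j = number of 50-cent coins (j = 0..1); remainder r = 61 - 50j is made from {1,7} in ⌊r/7⌋+1 ways. r = 61, 11 → 9 + 2 = 11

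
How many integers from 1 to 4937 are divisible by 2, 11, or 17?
⌊4937/2⌋+⌊4937/11⌋+⌊4937/17⌋ - ⌊4937/22⌋-⌊4937/34⌋-⌊4937/187⌋ + ⌊4937/374⌋ = 2468+448+290 - 224-145-26 + 13 = 2824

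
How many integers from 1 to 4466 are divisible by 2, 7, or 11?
⌊4466/2⌋+⌊4466/7⌋+⌊4466/11⌋ - ⌊4466/14⌋-⌊4466/22⌋-⌊4466/77⌋ + ⌊4466/154⌋ = 2233+638+406 - 319-203-58 + 29 = 2726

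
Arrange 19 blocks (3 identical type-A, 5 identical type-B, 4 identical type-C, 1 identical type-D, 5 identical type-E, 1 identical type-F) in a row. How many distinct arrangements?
19! / (3! × 5! × 4! × 1! × 5! × 1!) = 58663725120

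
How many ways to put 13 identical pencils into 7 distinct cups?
C(13+7-1, 7-1) = C(19, 6) = 27132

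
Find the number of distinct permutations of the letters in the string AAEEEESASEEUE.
13! / (7! × 1! × 3! × 2!) = 102960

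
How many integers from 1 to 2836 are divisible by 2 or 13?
⌊2836/2⌋ + ⌊2836/13⌋ - ⌊2836/26⌋ = 1418 + 218 - 109 = 1527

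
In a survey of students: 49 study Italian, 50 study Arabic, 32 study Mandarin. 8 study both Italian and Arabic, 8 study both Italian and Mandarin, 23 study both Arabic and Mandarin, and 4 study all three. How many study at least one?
|A∪B∪C| = 49+50+32-8-8-23+4 = 96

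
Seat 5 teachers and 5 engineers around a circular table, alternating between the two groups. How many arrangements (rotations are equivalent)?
Fix one of the teachers: (5-1)! ways for the remaining teachers, × 5! ways for the engineers = 24 × 120 = 2880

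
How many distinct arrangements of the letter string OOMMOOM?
7! / (3! × 4!) = 35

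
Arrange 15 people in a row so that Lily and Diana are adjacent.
Treat as block: (15-1)! × 2! = 87178291200 × 2 = 174356582400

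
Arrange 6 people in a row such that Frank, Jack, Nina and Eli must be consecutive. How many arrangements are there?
Treat the 4 as one block: (6-4+1)! × 4! = 6 × 24 = 144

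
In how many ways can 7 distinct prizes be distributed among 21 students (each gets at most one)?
P(21,7) = 21!/(21-7)! = 586051200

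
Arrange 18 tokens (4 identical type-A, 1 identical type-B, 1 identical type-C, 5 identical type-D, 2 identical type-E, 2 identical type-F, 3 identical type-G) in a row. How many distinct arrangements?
18! / (4! × 1! × 1! × 5! × 2! × 2! × 3!) = 92626934400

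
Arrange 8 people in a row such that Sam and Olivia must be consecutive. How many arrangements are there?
Treat the 2 as one block: (8-2+1)! × 2! = 5040 × 2 = 10080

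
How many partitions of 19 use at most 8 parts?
By conjugation, equals partitions of 19 into parts ≤ 8. Let r_j(i) = number of partitions of i into parts ≤ j, for i = 0..19. r_1(i) = 1 for all i; r_j(i) = r_{j-1}(i) + r_j(i-j). Rows j = 2..8: ≤2: 1 1 2 2 3 3 4 4 5 5 6 6 7 7 8 8 9 9 10 10; ≤3: 1 1 2 3 4 5 7 8 10 12 14 16 19 21 24 27 30 33 37 40; ≤4: 1 1 2 3 5 6 9 11 15 18 23 27 34 39 47 54 64 72 84 94; ≤5: 1 1 2 3 5 7 10 13 18 23 30 37 47 57 70 84 101 119 141 164; ≤6: 1 1 2 3 5 7 11 14 20 26 35 44 58 71 90 110 136 163 199 235; ≤7: 1 1 2 3 5 7 11 15 21 28 38 49 65 82 105 131 164 201 248 300; ≤8: 1 1 2 3 5 7 11 15 22 29 40 52 70 89 116 146 186 230 288 352. r_8(19) = 352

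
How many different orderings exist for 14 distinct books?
14! = 87178291200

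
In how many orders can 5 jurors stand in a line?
5! = 120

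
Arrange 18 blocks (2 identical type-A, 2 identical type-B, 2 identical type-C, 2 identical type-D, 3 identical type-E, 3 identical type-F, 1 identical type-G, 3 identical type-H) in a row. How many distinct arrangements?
18! / (2! × 2! × 2! × 2! × 3! × 3! × 1! × 3!) = 1852538688000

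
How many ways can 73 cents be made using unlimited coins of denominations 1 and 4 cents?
Coefficient of x^73 in 1/(1-x^1) · 1/(1-x^4). Use j coins of 4 for j = 0..⌊73/4⌋ = 18, the rest in 1s: 18 + 1 = 19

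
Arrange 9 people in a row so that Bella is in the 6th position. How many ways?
Fix one position: (9-1)! = 40320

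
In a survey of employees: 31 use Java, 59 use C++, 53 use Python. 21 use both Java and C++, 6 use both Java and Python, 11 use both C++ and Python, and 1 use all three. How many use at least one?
|A∪B∪C| = 31+59+53-21-6-11+1 = 106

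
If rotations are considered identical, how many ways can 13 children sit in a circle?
Circular: fix one position, arrange the rest. (13-1)! = 479001600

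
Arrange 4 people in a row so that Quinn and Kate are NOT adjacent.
Total - adjacent = 4! - (4-1)!×2 = 24 - 12 = 12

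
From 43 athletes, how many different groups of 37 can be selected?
C(43,37) = 43!/(37!×6!) = 6096454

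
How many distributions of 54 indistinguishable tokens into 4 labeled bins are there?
C(54+4-1, 4-1) = C(57, 3) = 29260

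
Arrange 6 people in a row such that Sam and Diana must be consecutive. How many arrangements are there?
Treat the 2 as one block: (6-2+1)! × 2! = 120 × 2 = 240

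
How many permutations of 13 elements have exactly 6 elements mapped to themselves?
Choose the 6 fixed points C(13,6) = 1716, derange the rest: !7 = Σ_{j=0}^{7} (-1)^j·7!/j! = 5040 - 5040 + 2520 - 840 + 210 - 42 + 7 - 1 = 1854. Product = 1716 × 1854 = 3181464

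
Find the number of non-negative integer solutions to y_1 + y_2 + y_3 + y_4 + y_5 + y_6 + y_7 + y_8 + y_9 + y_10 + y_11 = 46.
C(46+11-1, 11-1) = C(56, 10) = 35607051480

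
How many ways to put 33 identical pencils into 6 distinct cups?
C(33+6-1, 6-1) = C(38, 5) = 501942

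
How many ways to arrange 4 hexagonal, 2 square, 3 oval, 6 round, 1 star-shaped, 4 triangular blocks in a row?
20! / (4! × 2! × 3! × 6! × 1! × 4!) = 488864376000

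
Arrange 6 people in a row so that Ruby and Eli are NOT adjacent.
Total - adjacent = 6! - (6-1)!×2 = 720 - 240 = 480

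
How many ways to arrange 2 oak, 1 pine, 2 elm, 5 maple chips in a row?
10! / (2! × 1! × 2! × 5!) = 7560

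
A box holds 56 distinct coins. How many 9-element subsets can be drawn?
C(56,9) = 56!/(9!×47!) = 7575968400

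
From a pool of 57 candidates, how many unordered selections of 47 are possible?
C(57,47) = 57!/(47!×10!) = 43183019880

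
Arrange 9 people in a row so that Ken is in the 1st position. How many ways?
Fix one position: (9-1)! = 40320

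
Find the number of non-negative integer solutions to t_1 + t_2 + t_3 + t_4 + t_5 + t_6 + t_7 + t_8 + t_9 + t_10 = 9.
C(9+10-1, 10-1) = C(18, 9) = 48620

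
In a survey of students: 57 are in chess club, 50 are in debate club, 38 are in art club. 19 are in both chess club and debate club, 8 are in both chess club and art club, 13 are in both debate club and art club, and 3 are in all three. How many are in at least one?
|A∪B∪C| = 57+50+38-19-8-13+3 = 108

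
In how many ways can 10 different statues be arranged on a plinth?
10! = 3628800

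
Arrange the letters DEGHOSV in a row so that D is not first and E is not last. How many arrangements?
By inclusion-exclusion: 7! - 2×(7-1)! + (7-2)! = 5040 - 1440 + 120 = 3720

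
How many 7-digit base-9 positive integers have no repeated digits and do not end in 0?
Last digit: 8 nonzero choices. First digit: 7 (nonzero, ≠last). Middle 5: P(7,5) = 2520. Total = 141120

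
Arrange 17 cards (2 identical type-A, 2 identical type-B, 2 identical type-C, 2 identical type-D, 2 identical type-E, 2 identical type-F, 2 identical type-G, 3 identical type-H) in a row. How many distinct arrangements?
17! / (2! × 2! × 2! × 2! × 2! × 2! × 2! × 3!) = 463134672000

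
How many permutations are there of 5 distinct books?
5! = 120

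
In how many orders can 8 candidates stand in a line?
8! = 40320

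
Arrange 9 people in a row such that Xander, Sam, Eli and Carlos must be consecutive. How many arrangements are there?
Treat the 4 as one block: (9-4+1)! × 4! = 720 × 24 = 17280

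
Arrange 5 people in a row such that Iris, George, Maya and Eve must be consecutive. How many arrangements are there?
Treat the 4 as one block: (5-4+1)! × 4! = 2 × 24 = 48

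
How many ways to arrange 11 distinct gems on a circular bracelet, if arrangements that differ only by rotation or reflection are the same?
(11-1)!/2 = 3628800/2 = 1814400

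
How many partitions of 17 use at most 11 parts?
By conjugation, equals partitions of 17 into parts ≤ 11. Let r_j(i) = number of partitions of i into parts ≤ j, for i = 0..17. r_1(i) = 1 for all i; r_j(i) = r_{j-1}(i) + r_j(i-j). Rows j = 2..11: ≤2: 1 1 2 2 3 3 4 4 5 5 6 6 7 7 8 8 9 9; ≤3: 1 1 2 3 4 5 7 8 10 12 14 16 19 21 24 27 30 33; ≤4: 1 1 2 3 5 6 9 11 15 18 23 27 34 39 47 54 64 72; ≤5: 1 1 2 3 5 7 10 13 18 23 30 37 47 57 70 84 101 119; ≤6: 1 1 2 3 5 7 11 14 20 26 35 44 58 71 90 110 136 163; ≤7: 1 1 2 3 5 7 11 15 21 28 38 49 65 82 105 131 164 201; ≤8: 1 1 2 3 5 7 11 15 22 29 40 52 70 89 116 146 186 230; ≤9: 1 1 2 3 5 7 11 15 22 30 41 54 73 94 123 157 201 252; ≤10: 1 1 2 3 5 7 11 15 22 30 42 55 75 97 128 164 212 267; ≤11: 1 1 2 3 5 7 11 15 22 30 42 56 76 99 131 169 219 278. r_11(17) = 278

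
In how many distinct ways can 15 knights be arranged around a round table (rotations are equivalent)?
Circular: fix one position, arrange the rest. (15-1)! = 87178291200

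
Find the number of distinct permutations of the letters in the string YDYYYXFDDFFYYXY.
15! / (3! × 3! × 7! × 2!) = 3603600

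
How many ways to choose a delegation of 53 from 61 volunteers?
C(61,53) = 61!/(53!×8!) = 2944827765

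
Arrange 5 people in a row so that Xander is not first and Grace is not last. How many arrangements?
By inclusion-exclusion: 5! - 2×(5-1)! + (5-2)! = 120 - 48 + 6 = 78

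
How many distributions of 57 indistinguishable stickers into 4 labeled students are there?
C(57+4-1, 4-1) = C(60, 3) = 34220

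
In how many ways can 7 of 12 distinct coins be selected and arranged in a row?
P(12,7) = 12!/(12-7)! = 3991680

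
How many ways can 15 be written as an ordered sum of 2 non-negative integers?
C(15+2-1, 2-1) = C(16, 1) = 16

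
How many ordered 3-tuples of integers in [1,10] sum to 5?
Coefficient of x^5 in (x + x² + ... + x^10)^3. By inclusion-exclusion on dice exceeding 10: Σ_j (-1)^j C(3,j)·C(5-1-10j, 2) = C(3,0)·C(4,2) = 1·6 = 6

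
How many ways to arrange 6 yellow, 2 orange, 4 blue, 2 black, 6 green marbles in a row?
20! / (6! × 2! × 4! × 2! × 6!) = 48886437600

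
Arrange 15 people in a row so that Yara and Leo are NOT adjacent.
Total - adjacent = 15! - (15-1)!×2 = 1307674368000 - 174356582400 = 1133317785600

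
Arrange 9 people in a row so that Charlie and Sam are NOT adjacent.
Total - adjacent = 9! - (9-1)!×2 = 362880 - 80640 = 282240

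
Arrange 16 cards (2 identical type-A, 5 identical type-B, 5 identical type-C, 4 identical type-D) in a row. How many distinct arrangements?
16! / (2! × 5! × 5! × 4!) = 30270240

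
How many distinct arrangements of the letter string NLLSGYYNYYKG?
12! / (2! × 2! × 1! × 4! × 2! × 1!) = 2494800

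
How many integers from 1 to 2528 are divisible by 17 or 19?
⌊2528/17⌋ + ⌊2528/19⌋ - ⌊2528/323⌋ = 148 + 133 - 7 = 274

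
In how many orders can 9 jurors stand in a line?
9! = 362880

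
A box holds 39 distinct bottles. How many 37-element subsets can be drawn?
C(39,37) = 39!/(37!×2!) = 741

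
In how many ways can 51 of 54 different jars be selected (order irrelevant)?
C(54,51) = 54!/(51!×3!) = 24804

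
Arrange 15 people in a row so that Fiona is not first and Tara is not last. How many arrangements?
By inclusion-exclusion: 15! - 2×(15-1)! + (15-2)! = 1307674368000 - 174356582400 + 6227020800 = 1139544806400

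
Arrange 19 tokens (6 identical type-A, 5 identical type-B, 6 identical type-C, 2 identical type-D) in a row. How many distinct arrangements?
19! / (6! × 5! × 6! × 2!) = 977728752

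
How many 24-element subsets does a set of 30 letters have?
C(30,24) = 30!/(24!×6!) = 593775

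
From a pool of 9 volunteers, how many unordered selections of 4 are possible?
C(9,4) = 9!/(4!×5!) = 126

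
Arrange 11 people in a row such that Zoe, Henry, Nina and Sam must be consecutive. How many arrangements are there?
Treat the 4 as one block: (11-4+1)! × 4! = 40320 × 24 = 967680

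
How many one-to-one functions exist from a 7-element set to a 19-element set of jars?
P(19,7) = 19!/(19-7)! = 253955520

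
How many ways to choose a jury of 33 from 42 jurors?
C(42,33) = 42!/(33!×9!) = 445891810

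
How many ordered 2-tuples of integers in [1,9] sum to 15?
Coefficient of x^15 in (x + x² + ... + x^9)^2. By inclusion-exclusion on dice exceeding 9: Σ_j (-1)^j C(2,j)·C(15-1-9j, 1) = C(2,0)·C(14,1) - C(2,1)·C(5,1) = 1·14 - 2·5 = 4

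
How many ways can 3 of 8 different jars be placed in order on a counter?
P(8,3) = 8!/(8-3)! = 336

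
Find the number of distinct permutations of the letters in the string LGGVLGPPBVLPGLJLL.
17! / (1! × 3! × 4! × 2! × 6! × 1!) = 1715313600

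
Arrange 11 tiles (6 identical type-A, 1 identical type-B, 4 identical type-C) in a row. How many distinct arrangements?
11! / (6! × 1! × 4!) = 2310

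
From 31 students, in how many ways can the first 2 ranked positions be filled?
P(31,2) = 31!/(31-2)! = 930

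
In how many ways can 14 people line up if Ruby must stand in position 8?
Fix one position: (14-1)! = 6227020800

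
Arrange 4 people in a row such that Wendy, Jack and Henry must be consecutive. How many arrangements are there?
Treat the 3 as one block: (4-3+1)! × 3! = 2 × 6 = 12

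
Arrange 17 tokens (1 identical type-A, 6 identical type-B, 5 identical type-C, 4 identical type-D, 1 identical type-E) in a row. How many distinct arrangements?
17! / (1! × 6! × 5! × 4! × 1!) = 171531360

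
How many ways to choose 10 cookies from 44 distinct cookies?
C(44,10) = 44!/(10!×34!) = 2481256778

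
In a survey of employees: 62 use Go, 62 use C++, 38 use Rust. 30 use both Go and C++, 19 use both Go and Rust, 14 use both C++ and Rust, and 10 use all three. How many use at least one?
|A∪B∪C| = 62+62+38-30-19-14+10 = 109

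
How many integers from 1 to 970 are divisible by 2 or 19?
⌊970/2⌋ + ⌊970/19⌋ - ⌊970/38⌋ = 485 + 51 - 25 = 511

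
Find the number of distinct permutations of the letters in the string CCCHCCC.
7! / (6! × 1!) = 7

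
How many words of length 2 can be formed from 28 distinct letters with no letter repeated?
P(28,2) = 28!/(28-2)! = 756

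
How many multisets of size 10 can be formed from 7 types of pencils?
C(10+7-1, 7-1) = C(16, 6) = 8008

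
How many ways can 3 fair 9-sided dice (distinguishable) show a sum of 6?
Coefficient of x^6 in (x + x² + ... + x^9)^3. By inclusion-exclusion on dice exceeding 9: Σ_j (-1)^j C(3,j)·C(6-1-9j, 2) = C(3,0)·C(5,2) = 1·10 = 10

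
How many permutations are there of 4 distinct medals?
4! = 24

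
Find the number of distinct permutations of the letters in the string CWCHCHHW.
8! / (3! × 3! × 2!) = 560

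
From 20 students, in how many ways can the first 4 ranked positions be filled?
P(20,4) = 20!/(20-4)! = 116280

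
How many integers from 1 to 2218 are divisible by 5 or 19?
⌊2218/5⌋ + ⌊2218/19⌋ - ⌊2218/95⌋ = 443 + 116 - 23 = 536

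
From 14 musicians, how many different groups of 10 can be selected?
C(14,10) = 14!/(10!×4!) = 1001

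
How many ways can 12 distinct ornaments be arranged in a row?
12! = 479001600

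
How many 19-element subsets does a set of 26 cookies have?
C(26,19) = 26!/(19!×7!) = 657800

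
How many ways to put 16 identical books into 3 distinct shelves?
C(16+3-1, 3-1) = C(18, 2) = 153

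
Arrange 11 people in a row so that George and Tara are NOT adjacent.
Total - adjacent = 11! - (11-1)!×2 = 39916800 - 7257600 = 32659200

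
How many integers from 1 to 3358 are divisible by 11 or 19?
⌊3358/11⌋ + ⌊3358/19⌋ - ⌊3358/209⌋ = 305 + 176 - 16 = 465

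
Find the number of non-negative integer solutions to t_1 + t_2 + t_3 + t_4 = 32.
C(32+4-1, 4-1) = C(35, 3) = 6545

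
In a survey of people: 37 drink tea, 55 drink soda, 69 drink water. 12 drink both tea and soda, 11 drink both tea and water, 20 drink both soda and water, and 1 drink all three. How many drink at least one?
|A∪B∪C| = 37+55+69-12-11-20+1 = 119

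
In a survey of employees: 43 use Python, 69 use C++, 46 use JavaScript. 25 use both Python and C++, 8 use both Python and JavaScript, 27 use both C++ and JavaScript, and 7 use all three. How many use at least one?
|A∪B∪C| = 43+69+46-25-8-27+7 = 105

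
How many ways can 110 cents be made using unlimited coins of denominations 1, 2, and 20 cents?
Coefficient of x^110 in 1/(1-x^1) · 1/(1-x^2) · 1/(1-x^20). Case on j = number of 20-cent coins (j = 0..5); remainder r = 110 - 20j is made from {1,2} in ⌊r/2⌋+1 ways. r = 110, 90, 70, 50, 30, 10 → 56 + 46 + 36 + 26 + 16 + 6 = 186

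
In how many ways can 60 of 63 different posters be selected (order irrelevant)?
C(63,60) = 63!/(60!×3!) = 39711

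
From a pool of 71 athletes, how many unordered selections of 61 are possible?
C(71,61) = 71!/(61!×10!) = 461738052776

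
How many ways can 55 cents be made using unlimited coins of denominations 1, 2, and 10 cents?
Coefficient of x^55 in 1/(1-x^1) · 1/(1-x^2) · 1/(1-x^10). Case on j = number of 10-cent coins (j = 0..5); remainder r = 55 - 10j is made from {1,2} in ⌊r/2⌋+1 ways. r = 55, 45, 35, 25, 15, 5 → 28 + 23 + 18 + 13 + 8 + 3 = 93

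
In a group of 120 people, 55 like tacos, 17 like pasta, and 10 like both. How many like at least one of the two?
|A∪B| = |A| + |B| - |A∩B| = 55 + 17 - 10 = 62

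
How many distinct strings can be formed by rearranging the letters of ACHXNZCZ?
8! / (1! × 1! × 2! × 1! × 2! × 1!) = 10080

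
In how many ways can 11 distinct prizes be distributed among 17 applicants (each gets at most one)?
P(17,11) = 17!/(17-11)! = 494010316800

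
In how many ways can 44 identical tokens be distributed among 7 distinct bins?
C(44+7-1, 7-1) = C(50, 6) = 15890700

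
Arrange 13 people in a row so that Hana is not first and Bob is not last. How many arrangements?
By inclusion-exclusion: 13! - 2×(13-1)! + (13-2)! = 6227020800 - 958003200 + 39916800 = 5308934400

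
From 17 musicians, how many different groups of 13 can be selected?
C(17,13) = 17!/(13!×4!) = 2380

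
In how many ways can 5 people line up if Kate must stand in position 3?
Fix one position: (5-1)! = 24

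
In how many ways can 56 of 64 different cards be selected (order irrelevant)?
C(64,56) = 64!/(56!×8!) = 4426165368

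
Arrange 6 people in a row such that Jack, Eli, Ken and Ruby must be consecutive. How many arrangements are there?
Treat the 4 as one block: (6-4+1)! × 4! = 6 × 24 = 144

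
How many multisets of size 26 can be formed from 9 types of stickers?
C(26+9-1, 9-1) = C(34, 8) = 18156204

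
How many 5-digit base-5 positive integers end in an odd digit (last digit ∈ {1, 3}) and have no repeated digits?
Last∈{1,3}. Last=0: 0. Last nonzero: 2×3×P(3,3) = 36. Total = 36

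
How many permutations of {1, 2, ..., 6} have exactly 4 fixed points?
Choose the 4 fixed points C(6,4) = 15, derange the rest: !2 = Σ_{j=0}^{2} (-1)^j·2!/j! = 2 - 2 + 1 = 1. Product = 15 × 1 = 15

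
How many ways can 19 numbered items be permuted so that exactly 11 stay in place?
Choose the 11 fixed points C(19,11) = 75582, derange the rest: !8 = Σ_{j=0}^{8} (-1)^j·8!/j! = 40320 - 40320 + 20160 - 6720 + 1680 - 336 + 56 - 8 + 1 = 14833. Product = 75582 × 14833 = 1121107806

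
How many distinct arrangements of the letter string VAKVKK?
6! / (3! × 2! × 1!) = 60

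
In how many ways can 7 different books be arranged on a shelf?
7! = 5040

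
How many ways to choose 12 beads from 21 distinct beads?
C(21,12) = 21!/(12!×9!) = 293930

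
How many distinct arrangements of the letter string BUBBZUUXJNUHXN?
14! / (2! × 1! × 2! × 3! × 1! × 4! × 1!) = 151351200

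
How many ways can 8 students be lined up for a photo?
8! = 40320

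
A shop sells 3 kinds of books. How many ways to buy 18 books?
C(18+3-1, 3-1) = C(20, 2) = 190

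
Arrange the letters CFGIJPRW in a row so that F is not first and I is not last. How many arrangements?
By inclusion-exclusion: 8! - 2×(8-1)! + (8-2)! = 40320 - 10080 + 720 = 30960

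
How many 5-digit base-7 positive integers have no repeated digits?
First digit: 6 choices (nonzero). Then descending: 6 × 6 × 5 × 4 × 3 = 2160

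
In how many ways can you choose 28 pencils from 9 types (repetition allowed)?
C(28+9-1, 9-1) = C(36, 8) = 30260340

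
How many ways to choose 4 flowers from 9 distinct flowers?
C(9,4) = 9!/(4!×5!) = 126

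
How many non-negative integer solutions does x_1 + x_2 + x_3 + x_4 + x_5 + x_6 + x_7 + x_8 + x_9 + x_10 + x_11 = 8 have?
C(8+11-1, 11-1) = C(18, 10) = 43758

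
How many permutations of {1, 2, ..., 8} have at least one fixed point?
Complement of the derangements. !8 = Σ_{j=0}^{8} (-1)^j·8!/j! = 40320 - 40320 + 20160 - 6720 + 1680 - 336 + 56 - 8 + 1 = 14833. 8! - !8 = 40320 - 14833 = 25487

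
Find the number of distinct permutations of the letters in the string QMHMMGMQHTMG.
12! / (5! × 1! × 2! × 2! × 2!) = 498960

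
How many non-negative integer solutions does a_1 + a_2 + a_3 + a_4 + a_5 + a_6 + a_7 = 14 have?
C(14+7-1, 7-1) = C(20, 6) = 38760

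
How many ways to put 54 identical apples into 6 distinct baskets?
C(54+6-1, 6-1) = C(59, 5) = 5006386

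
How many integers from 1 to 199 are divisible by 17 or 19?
⌊199/17⌋ + ⌊199/19⌋ - ⌊199/323⌋ = 11 + 10 - 0 = 21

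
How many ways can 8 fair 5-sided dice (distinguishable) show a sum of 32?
Coefficient of x^32 in (x + x² + ... + x^5)^8. By inclusion-exclusion on dice exceeding 5: Σ_j (-1)^j C(8,j)·C(32-1-5j, 7) = C(8,0)·C(31,7) - C(8,1)·C(26,7) + C(8,2)·C(21,7) - C(8,3)·C(16,7) + C(8,4)·C(11,7) = 1·2629575 - 8·657800 + 28·116280 - 56·11440 + 70·330 = 5475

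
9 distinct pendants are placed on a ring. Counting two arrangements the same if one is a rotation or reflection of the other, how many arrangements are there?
(9-1)!/2 = 40320/2 = 20160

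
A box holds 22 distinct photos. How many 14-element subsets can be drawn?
C(22,14) = 22!/(14!×8!) = 319770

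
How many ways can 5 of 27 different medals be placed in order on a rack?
P(27,5) = 27!/(27-5)! = 9687600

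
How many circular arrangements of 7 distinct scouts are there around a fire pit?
Circular: fix one position, arrange the rest. (7-1)! = 720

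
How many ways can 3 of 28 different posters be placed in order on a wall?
P(28,3) = 28!/(28-3)! = 19656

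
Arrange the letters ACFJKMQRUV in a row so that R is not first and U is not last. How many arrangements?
By inclusion-exclusion: 10! - 2×(10-1)! + (10-2)! = 3628800 - 725760 + 40320 = 2943360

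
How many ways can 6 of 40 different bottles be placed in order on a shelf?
P(40,6) = 40!/(40-6)! = 2763633600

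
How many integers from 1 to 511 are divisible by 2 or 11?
⌊511/2⌋ + ⌊511/11⌋ - ⌊511/22⌋ = 255 + 46 - 23 = 278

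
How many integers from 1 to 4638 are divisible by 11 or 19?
⌊4638/11⌋ + ⌊4638/19⌋ - ⌊4638/209⌋ = 421 + 244 - 22 = 643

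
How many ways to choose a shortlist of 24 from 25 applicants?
C(25,24) = 25!/(24!×1!) = 25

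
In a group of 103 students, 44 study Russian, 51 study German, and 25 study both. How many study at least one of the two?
|A∪B| = |A| + |B| - |A∩B| = 44 + 51 - 25 = 70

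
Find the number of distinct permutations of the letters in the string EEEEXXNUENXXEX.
14! / (1! × 5! × 6! × 2!) = 504504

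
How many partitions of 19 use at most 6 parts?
By conjugation, equals partitions of 19 into parts ≤ 6. Let r_j(i) = number of partitions of i into parts ≤ j, for i = 0..19. r_1(i) = 1 for all i; r_j(i) = r_{j-1}(i) + r_j(i-j). Rows j = 2..6: ≤2: 1 1 2 2 3 3 4 4 5 5 6 6 7 7 8 8 9 9 10 10; ≤3: 1 1 2 3 4 5 7 8 10 12 14 16 19 21 24 27 30 33 37 40; ≤4: 1 1 2 3 5 6 9 11 15 18 23 27 34 39 47 54 64 72 84 94; ≤5: 1 1 2 3 5 7 10 13 18 23 30 37 47 57 70 84 101 119 141 164; ≤6: 1 1 2 3 5 7 11 14 20 26 35 44 58 71 90 110 136 163 199 235. r_6(19) = 235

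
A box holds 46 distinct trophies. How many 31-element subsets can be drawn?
C(46,31) = 46!/(31!×15!) = 511738760544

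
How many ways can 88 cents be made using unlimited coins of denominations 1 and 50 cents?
Coefficient of x^88 in 1/(1-x^1) · 1/(1-x^50). Use j coins of 50 for j = 0..⌊88/50⌋ = 1, the rest in 1s: 1 + 1 = 2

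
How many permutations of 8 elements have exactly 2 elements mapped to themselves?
Choose the 2 fixed points C(8,2) = 28, derange the rest: !6 = Σ_{j=0}^{6} (-1)^j·6!/j! = 720 - 720 + 360 - 120 + 30 - 6 + 1 = 265. Product = 28 × 265 = 7420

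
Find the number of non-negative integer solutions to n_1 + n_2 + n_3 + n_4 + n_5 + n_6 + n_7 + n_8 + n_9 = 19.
C(19+9-1, 9-1) = C(27, 8) = 2220075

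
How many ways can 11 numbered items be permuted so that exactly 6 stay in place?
Choose the 6 fixed points C(11,6) = 462, derange the rest: !5 = Σ_{j=0}^{5} (-1)^j·5!/j! = 120 - 120 + 60 - 20 + 5 - 1 = 44. Product = 462 × 44 = 20328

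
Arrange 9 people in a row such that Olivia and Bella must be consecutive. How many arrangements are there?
Treat the 2 as one block: (9-2+1)! × 2! = 40320 × 2 = 80640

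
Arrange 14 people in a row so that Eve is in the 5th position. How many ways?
Fix one position: (14-1)! = 6227020800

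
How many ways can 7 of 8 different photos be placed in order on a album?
P(8,7) = 8!/(8-7)! = 40320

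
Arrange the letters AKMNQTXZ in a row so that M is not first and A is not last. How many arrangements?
By inclusion-exclusion: 8! - 2×(8-1)! + (8-2)! = 40320 - 10080 + 720 = 30960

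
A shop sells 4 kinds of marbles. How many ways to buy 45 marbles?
C(45+4-1, 4-1) = C(48, 3) = 17296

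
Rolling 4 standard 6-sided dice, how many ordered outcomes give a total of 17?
Coefficient of x^17 in (x + x² + ... + x^6)^4. By inclusion-exclusion on dice exceeding 6: Σ_j (-1)^j C(4,j)·C(17-1-6j, 3) = C(4,0)·C(16,3) - C(4,1)·C(10,3) + C(4,2)·C(4,3) = 1·560 - 4·120 + 6·4 = 104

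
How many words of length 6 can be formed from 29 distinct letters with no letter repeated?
P(29,6) = 29!/(29-6)! = 342014400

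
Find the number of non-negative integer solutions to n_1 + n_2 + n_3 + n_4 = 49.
C(49+4-1, 4-1) = C(52, 3) = 22100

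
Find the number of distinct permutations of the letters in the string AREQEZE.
7! / (1! × 3! × 1! × 1! × 1!) = 840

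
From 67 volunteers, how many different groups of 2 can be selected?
C(67,2) = 67!/(2!×65!) = 2211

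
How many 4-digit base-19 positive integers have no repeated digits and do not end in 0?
Last digit: 18 nonzero choices. First digit: 17 (nonzero, ≠last). Middle 2: P(17,2) = 272. Total = 83232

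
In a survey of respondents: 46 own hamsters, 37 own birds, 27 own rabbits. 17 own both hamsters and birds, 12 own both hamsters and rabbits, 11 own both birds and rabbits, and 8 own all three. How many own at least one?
|A∪B∪C| = 46+37+27-17-12-11+8 = 78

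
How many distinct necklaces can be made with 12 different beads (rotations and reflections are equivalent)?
(12-1)!/2 = 39916800/2 = 19958400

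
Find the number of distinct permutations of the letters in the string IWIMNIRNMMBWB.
13! / (3! × 2! × 2! × 3! × 1! × 2!) = 21621600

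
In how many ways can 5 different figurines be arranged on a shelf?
5! = 120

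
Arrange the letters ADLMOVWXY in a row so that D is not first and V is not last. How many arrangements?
By inclusion-exclusion: 9! - 2×(9-1)! + (9-2)! = 362880 - 80640 + 5040 = 287280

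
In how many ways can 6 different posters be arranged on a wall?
6! = 720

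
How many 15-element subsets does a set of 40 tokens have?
C(40,15) = 40!/(15!×25!) = 40225345056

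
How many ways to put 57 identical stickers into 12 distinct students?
C(57+12-1, 12-1) = C(68, 11) = 1533058025824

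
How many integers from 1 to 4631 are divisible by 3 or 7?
⌊4631/3⌋ + ⌊4631/7⌋ - ⌊4631/21⌋ = 1543 + 661 - 220 = 1984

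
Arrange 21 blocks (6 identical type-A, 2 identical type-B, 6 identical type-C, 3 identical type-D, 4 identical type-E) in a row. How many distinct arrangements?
21! / (6! × 2! × 6! × 3! × 4!) = 342205063200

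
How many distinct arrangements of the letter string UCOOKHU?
7! / (1! × 1! × 2! × 2! × 1!) = 1260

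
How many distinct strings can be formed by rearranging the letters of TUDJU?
5! / (1! × 1! × 2! × 1!) = 60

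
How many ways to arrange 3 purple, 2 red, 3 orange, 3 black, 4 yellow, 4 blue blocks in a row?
19! / (3! × 2! × 3! × 3! × 4! × 4!) = 488864376000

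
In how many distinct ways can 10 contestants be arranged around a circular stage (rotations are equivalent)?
Circular: fix one position, arrange the rest. (10-1)! = 362880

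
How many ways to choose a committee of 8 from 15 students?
C(15,8) = 15!/(8!×7!) = 6435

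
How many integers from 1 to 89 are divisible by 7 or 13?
⌊89/7⌋ + ⌊89/13⌋ - ⌊89/91⌋ = 12 + 6 - 0 = 18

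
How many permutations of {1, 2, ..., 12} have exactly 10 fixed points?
Choose the 10 fixed points C(12,10) = 66, derange the rest: !2 = Σ_{j=0}^{2} (-1)^j·2!/j! = 2 - 2 + 1 = 1. Product = 66 × 1 = 66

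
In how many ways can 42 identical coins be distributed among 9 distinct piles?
C(42+9-1, 9-1) = C(50, 8) = 536878650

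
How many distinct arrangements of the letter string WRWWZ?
5! / (3! × 1! × 1!) = 20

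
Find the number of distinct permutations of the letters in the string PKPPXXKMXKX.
11! / (3! × 3! × 4! × 1!) = 46200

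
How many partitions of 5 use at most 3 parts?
By conjugation, equals partitions of 5 into parts ≤ 3. Let r_j(i) = number of partitions of i into parts ≤ j, for i = 0..5. r_1(i) = 1 for all i; r_j(i) = r_{j-1}(i) + r_j(i-j). Rows j = 2..3: ≤2: 1 1 2 2 3 3; ≤3: 1 1 2 3 4 5. r_3(5) = 5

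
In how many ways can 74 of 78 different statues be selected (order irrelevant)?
C(78,74) = 78!/(74!×4!) = 1426425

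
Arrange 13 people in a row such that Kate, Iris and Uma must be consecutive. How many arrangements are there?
Treat the 3 as one block: (13-3+1)! × 3! = 39916800 × 6 = 239500800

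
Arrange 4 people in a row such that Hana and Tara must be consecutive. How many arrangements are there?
Treat the 2 as one block: (4-2+1)! × 2! = 6 × 2 = 12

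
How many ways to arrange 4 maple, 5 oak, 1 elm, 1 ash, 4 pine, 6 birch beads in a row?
21! / (4! × 5! × 1! × 1! × 4! × 6!) = 1026615189600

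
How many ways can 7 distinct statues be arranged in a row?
7! = 5040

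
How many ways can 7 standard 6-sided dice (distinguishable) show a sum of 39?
Coefficient of x^39 in (x + x² + ... + x^6)^7. By inclusion-exclusion on dice exceeding 6: Σ_j (-1)^j C(7,j)·C(39-1-6j, 6) = C(7,0)·C(38,6) - C(7,1)·C(32,6) + C(7,2)·C(26,6) - C(7,3)·C(20,6) + C(7,4)·C(14,6) - C(7,5)·C(8,6) = 1·2760681 - 7·906192 + 21·230230 - 35·38760 + 35·3003 - 21·28 = 84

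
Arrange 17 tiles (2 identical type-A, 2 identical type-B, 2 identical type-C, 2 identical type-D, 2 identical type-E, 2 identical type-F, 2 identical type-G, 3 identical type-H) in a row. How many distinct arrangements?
17! / (2! × 2! × 2! × 2! × 2! × 2! × 2! × 3!) = 463134672000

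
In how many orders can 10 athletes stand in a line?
10! = 3628800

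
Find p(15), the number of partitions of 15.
Pentagonal recurrence p(n) = p(n-1) + p(n-2) - p(n-5) - p(n-7) + p(n-12) + p(n-15) - ... gives p(0..14) = 1, 1, 2, 3, 5, 7, 11, 15, 22, 30, 42, 56, 77, 101, 135. p(15) = p(14) + p(13) - p(10) - p(8) + p(3) + p(0) = 135 + 101 - 42 - 22 + 3 + 1 = 176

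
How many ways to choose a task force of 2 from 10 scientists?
C(10,2) = 10!/(2!×8!) = 45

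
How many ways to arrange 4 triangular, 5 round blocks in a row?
9! / (4! × 5!) = 126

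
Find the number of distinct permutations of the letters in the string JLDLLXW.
7! / (1! × 1! × 3! × 1! × 1!) = 840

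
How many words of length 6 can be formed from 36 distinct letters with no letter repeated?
P(36,6) = 36!/(36-6)! = 1402410240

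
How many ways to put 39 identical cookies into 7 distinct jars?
C(39+7-1, 7-1) = C(45, 6) = 8145060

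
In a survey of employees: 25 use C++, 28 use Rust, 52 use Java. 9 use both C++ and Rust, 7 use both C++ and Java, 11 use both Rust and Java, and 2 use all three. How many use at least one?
|A∪B∪C| = 25+28+52-9-7-11+2 = 80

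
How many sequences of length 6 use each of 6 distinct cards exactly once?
6! = 720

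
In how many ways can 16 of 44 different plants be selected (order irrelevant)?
C(44,16) = 44!/(16!×28!) = 416714805914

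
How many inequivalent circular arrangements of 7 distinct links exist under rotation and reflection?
(7-1)!/2 = 720/2 = 360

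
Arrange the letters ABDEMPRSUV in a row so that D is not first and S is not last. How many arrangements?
By inclusion-exclusion: 10! - 2×(10-1)! + (10-2)! = 3628800 - 725760 + 40320 = 2943360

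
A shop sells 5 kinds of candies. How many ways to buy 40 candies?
C(40+5-1, 5-1) = C(44, 4) = 135751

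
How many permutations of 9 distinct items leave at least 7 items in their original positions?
Exactly j fixed points: C(9,j)·!(9-j); sum over j ≥ 7 (derangement numbers via !m = (m-1)·(!(m-1) + !(m-2)): !0..!2 = 1, 0, 1). Σ_{j=7}^{9} C(9,j)·!(9-j) = C(9,7)·!2 + C(9,8)·!1 + C(9,9)·!0 = 36·1 + 9·0 + 1·1 = 37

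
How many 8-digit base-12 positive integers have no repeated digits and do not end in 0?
Last digit: 11 nonzero choices. First digit: 10 (nonzero, ≠last). Middle 6: P(10,6) = 151200. Total = 16632000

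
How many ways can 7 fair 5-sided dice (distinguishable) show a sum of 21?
Coefficient of x^21 in (x + x² + ... + x^5)^7. By inclusion-exclusion on dice exceeding 5: Σ_j (-1)^j C(7,j)·C(21-1-5j, 6) = C(7,0)·C(20,6) - C(7,1)·C(15,6) + C(7,2)·C(10,6) = 1·38760 - 7·5005 + 21·210 = 8135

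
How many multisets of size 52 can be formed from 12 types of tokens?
C(52+12-1, 12-1) = C(63, 11) = 615790256823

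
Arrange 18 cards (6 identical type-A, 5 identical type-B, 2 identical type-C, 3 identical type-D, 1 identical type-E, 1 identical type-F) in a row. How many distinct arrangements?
18! / (6! × 5! × 2! × 3! × 1! × 1!) = 6175128960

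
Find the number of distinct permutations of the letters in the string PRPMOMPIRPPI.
12! / (2! × 5! × 2! × 2! × 1!) = 498960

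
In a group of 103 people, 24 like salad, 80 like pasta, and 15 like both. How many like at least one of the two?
|A∪B| = |A| + |B| - |A∩B| = 24 + 80 - 15 = 89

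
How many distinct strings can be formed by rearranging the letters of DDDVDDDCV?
9! / (6! × 1! × 2!) = 252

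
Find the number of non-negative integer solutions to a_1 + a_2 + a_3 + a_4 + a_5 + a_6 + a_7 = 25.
C(25+7-1, 7-1) = C(31, 6) = 736281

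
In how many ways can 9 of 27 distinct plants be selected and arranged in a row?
P(27,9) = 27!/(27-9)! = 1700755056000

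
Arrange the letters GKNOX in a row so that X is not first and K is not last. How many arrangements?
By inclusion-exclusion: 5! - 2×(5-1)! + (5-2)! = 120 - 48 + 6 = 78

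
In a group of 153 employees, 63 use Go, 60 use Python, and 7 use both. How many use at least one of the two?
|A∪B| = |A| + |B| - |A∩B| = 63 + 60 - 7 = 116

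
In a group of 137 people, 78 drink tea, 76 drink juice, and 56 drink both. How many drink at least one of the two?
|A∪B| = |A| + |B| - |A∩B| = 78 + 76 - 56 = 98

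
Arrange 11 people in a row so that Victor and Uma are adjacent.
Treat as block: (11-1)! × 2! = 3628800 × 2 = 7257600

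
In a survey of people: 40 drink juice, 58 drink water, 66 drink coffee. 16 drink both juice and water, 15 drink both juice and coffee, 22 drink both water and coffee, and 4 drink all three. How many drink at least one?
|A∪B∪C| = 40+58+66-16-15-22+4 = 115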